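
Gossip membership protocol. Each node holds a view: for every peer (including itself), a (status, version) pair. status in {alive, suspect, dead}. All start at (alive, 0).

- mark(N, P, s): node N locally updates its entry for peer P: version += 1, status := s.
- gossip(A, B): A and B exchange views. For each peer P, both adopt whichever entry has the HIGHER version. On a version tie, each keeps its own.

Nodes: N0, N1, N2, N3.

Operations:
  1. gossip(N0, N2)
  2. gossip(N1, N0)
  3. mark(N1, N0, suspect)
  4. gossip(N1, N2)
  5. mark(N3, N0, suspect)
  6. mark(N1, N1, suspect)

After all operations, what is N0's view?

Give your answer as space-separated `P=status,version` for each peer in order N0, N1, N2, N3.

Op 1: gossip N0<->N2 -> N0.N0=(alive,v0) N0.N1=(alive,v0) N0.N2=(alive,v0) N0.N3=(alive,v0) | N2.N0=(alive,v0) N2.N1=(alive,v0) N2.N2=(alive,v0) N2.N3=(alive,v0)
Op 2: gossip N1<->N0 -> N1.N0=(alive,v0) N1.N1=(alive,v0) N1.N2=(alive,v0) N1.N3=(alive,v0) | N0.N0=(alive,v0) N0.N1=(alive,v0) N0.N2=(alive,v0) N0.N3=(alive,v0)
Op 3: N1 marks N0=suspect -> (suspect,v1)
Op 4: gossip N1<->N2 -> N1.N0=(suspect,v1) N1.N1=(alive,v0) N1.N2=(alive,v0) N1.N3=(alive,v0) | N2.N0=(suspect,v1) N2.N1=(alive,v0) N2.N2=(alive,v0) N2.N3=(alive,v0)
Op 5: N3 marks N0=suspect -> (suspect,v1)
Op 6: N1 marks N1=suspect -> (suspect,v1)

Answer: N0=alive,0 N1=alive,0 N2=alive,0 N3=alive,0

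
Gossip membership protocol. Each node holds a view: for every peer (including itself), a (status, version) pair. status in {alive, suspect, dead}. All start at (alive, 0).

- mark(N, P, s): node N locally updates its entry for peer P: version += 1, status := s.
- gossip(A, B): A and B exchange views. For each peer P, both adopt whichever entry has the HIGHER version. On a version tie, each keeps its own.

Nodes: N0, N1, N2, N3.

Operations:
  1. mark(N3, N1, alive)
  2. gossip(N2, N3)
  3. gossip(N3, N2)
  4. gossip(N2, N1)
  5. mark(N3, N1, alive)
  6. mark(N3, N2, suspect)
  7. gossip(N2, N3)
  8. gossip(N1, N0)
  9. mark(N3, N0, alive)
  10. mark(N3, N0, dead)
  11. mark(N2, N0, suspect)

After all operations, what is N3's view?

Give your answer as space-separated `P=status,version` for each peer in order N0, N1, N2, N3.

Op 1: N3 marks N1=alive -> (alive,v1)
Op 2: gossip N2<->N3 -> N2.N0=(alive,v0) N2.N1=(alive,v1) N2.N2=(alive,v0) N2.N3=(alive,v0) | N3.N0=(alive,v0) N3.N1=(alive,v1) N3.N2=(alive,v0) N3.N3=(alive,v0)
Op 3: gossip N3<->N2 -> N3.N0=(alive,v0) N3.N1=(alive,v1) N3.N2=(alive,v0) N3.N3=(alive,v0) | N2.N0=(alive,v0) N2.N1=(alive,v1) N2.N2=(alive,v0) N2.N3=(alive,v0)
Op 4: gossip N2<->N1 -> N2.N0=(alive,v0) N2.N1=(alive,v1) N2.N2=(alive,v0) N2.N3=(alive,v0) | N1.N0=(alive,v0) N1.N1=(alive,v1) N1.N2=(alive,v0) N1.N3=(alive,v0)
Op 5: N3 marks N1=alive -> (alive,v2)
Op 6: N3 marks N2=suspect -> (suspect,v1)
Op 7: gossip N2<->N3 -> N2.N0=(alive,v0) N2.N1=(alive,v2) N2.N2=(suspect,v1) N2.N3=(alive,v0) | N3.N0=(alive,v0) N3.N1=(alive,v2) N3.N2=(suspect,v1) N3.N3=(alive,v0)
Op 8: gossip N1<->N0 -> N1.N0=(alive,v0) N1.N1=(alive,v1) N1.N2=(alive,v0) N1.N3=(alive,v0) | N0.N0=(alive,v0) N0.N1=(alive,v1) N0.N2=(alive,v0) N0.N3=(alive,v0)
Op 9: N3 marks N0=alive -> (alive,v1)
Op 10: N3 marks N0=dead -> (dead,v2)
Op 11: N2 marks N0=suspect -> (suspect,v1)

Answer: N0=dead,2 N1=alive,2 N2=suspect,1 N3=alive,0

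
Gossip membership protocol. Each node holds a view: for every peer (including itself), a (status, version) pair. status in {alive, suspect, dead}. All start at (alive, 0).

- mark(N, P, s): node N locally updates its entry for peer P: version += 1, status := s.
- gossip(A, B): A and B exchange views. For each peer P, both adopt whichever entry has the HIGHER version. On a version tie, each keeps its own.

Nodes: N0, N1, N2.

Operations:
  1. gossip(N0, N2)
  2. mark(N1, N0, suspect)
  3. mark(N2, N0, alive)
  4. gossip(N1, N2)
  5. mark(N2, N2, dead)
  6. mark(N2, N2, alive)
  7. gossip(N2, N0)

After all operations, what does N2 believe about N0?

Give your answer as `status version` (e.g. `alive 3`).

Answer: alive 1

Derivation:
Op 1: gossip N0<->N2 -> N0.N0=(alive,v0) N0.N1=(alive,v0) N0.N2=(alive,v0) | N2.N0=(alive,v0) N2.N1=(alive,v0) N2.N2=(alive,v0)
Op 2: N1 marks N0=suspect -> (suspect,v1)
Op 3: N2 marks N0=alive -> (alive,v1)
Op 4: gossip N1<->N2 -> N1.N0=(suspect,v1) N1.N1=(alive,v0) N1.N2=(alive,v0) | N2.N0=(alive,v1) N2.N1=(alive,v0) N2.N2=(alive,v0)
Op 5: N2 marks N2=dead -> (dead,v1)
Op 6: N2 marks N2=alive -> (alive,v2)
Op 7: gossip N2<->N0 -> N2.N0=(alive,v1) N2.N1=(alive,v0) N2.N2=(alive,v2) | N0.N0=(alive,v1) N0.N1=(alive,v0) N0.N2=(alive,v2)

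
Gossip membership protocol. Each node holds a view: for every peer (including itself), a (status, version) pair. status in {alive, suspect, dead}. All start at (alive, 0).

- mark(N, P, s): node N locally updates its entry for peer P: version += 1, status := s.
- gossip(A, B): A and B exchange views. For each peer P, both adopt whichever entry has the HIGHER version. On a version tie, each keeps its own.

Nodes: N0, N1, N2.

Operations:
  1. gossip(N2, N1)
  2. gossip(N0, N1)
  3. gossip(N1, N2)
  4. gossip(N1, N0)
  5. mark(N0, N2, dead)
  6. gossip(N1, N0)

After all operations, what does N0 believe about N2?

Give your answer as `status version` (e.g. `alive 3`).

Answer: dead 1

Derivation:
Op 1: gossip N2<->N1 -> N2.N0=(alive,v0) N2.N1=(alive,v0) N2.N2=(alive,v0) | N1.N0=(alive,v0) N1.N1=(alive,v0) N1.N2=(alive,v0)
Op 2: gossip N0<->N1 -> N0.N0=(alive,v0) N0.N1=(alive,v0) N0.N2=(alive,v0) | N1.N0=(alive,v0) N1.N1=(alive,v0) N1.N2=(alive,v0)
Op 3: gossip N1<->N2 -> N1.N0=(alive,v0) N1.N1=(alive,v0) N1.N2=(alive,v0) | N2.N0=(alive,v0) N2.N1=(alive,v0) N2.N2=(alive,v0)
Op 4: gossip N1<->N0 -> N1.N0=(alive,v0) N1.N1=(alive,v0) N1.N2=(alive,v0) | N0.N0=(alive,v0) N0.N1=(alive,v0) N0.N2=(alive,v0)
Op 5: N0 marks N2=dead -> (dead,v1)
Op 6: gossip N1<->N0 -> N1.N0=(alive,v0) N1.N1=(alive,v0) N1.N2=(dead,v1) | N0.N0=(alive,v0) N0.N1=(alive,v0) N0.N2=(dead,v1)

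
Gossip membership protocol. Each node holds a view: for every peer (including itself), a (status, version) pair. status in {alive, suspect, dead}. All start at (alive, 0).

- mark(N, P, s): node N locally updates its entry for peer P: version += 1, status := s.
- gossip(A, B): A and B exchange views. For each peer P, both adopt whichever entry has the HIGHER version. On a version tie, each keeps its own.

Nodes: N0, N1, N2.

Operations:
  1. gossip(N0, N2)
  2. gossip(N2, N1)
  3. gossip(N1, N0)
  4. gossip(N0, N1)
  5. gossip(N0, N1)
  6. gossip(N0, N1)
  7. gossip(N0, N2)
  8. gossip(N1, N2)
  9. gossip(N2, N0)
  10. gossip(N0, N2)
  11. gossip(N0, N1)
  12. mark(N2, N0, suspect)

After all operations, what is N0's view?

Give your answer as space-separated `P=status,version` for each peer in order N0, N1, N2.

Answer: N0=alive,0 N1=alive,0 N2=alive,0

Derivation:
Op 1: gossip N0<->N2 -> N0.N0=(alive,v0) N0.N1=(alive,v0) N0.N2=(alive,v0) | N2.N0=(alive,v0) N2.N1=(alive,v0) N2.N2=(alive,v0)
Op 2: gossip N2<->N1 -> N2.N0=(alive,v0) N2.N1=(alive,v0) N2.N2=(alive,v0) | N1.N0=(alive,v0) N1.N1=(alive,v0) N1.N2=(alive,v0)
Op 3: gossip N1<->N0 -> N1.N0=(alive,v0) N1.N1=(alive,v0) N1.N2=(alive,v0) | N0.N0=(alive,v0) N0.N1=(alive,v0) N0.N2=(alive,v0)
Op 4: gossip N0<->N1 -> N0.N0=(alive,v0) N0.N1=(alive,v0) N0.N2=(alive,v0) | N1.N0=(alive,v0) N1.N1=(alive,v0) N1.N2=(alive,v0)
Op 5: gossip N0<->N1 -> N0.N0=(alive,v0) N0.N1=(alive,v0) N0.N2=(alive,v0) | N1.N0=(alive,v0) N1.N1=(alive,v0) N1.N2=(alive,v0)
Op 6: gossip N0<->N1 -> N0.N0=(alive,v0) N0.N1=(alive,v0) N0.N2=(alive,v0) | N1.N0=(alive,v0) N1.N1=(alive,v0) N1.N2=(alive,v0)
Op 7: gossip N0<->N2 -> N0.N0=(alive,v0) N0.N1=(alive,v0) N0.N2=(alive,v0) | N2.N0=(alive,v0) N2.N1=(alive,v0) N2.N2=(alive,v0)
Op 8: gossip N1<->N2 -> N1.N0=(alive,v0) N1.N1=(alive,v0) N1.N2=(alive,v0) | N2.N0=(alive,v0) N2.N1=(alive,v0) N2.N2=(alive,v0)
Op 9: gossip N2<->N0 -> N2.N0=(alive,v0) N2.N1=(alive,v0) N2.N2=(alive,v0) | N0.N0=(alive,v0) N0.N1=(alive,v0) N0.N2=(alive,v0)
Op 10: gossip N0<->N2 -> N0.N0=(alive,v0) N0.N1=(alive,v0) N0.N2=(alive,v0) | N2.N0=(alive,v0) N2.N1=(alive,v0) N2.N2=(alive,v0)
Op 11: gossip N0<->N1 -> N0.N0=(alive,v0) N0.N1=(alive,v0) N0.N2=(alive,v0) | N1.N0=(alive,v0) N1.N1=(alive,v0) N1.N2=(alive,v0)
Op 12: N2 marks N0=suspect -> (suspect,v1)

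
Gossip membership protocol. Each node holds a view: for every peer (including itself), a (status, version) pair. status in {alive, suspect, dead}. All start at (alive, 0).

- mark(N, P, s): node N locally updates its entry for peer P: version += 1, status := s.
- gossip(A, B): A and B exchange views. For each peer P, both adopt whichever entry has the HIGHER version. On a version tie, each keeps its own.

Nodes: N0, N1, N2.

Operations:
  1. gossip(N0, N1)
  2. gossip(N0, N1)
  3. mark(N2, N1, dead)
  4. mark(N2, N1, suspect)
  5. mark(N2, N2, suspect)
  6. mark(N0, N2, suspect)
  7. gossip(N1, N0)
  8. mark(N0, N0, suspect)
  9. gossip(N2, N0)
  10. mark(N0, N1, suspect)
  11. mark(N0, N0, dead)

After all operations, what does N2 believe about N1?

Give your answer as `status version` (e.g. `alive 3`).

Op 1: gossip N0<->N1 -> N0.N0=(alive,v0) N0.N1=(alive,v0) N0.N2=(alive,v0) | N1.N0=(alive,v0) N1.N1=(alive,v0) N1.N2=(alive,v0)
Op 2: gossip N0<->N1 -> N0.N0=(alive,v0) N0.N1=(alive,v0) N0.N2=(alive,v0) | N1.N0=(alive,v0) N1.N1=(alive,v0) N1.N2=(alive,v0)
Op 3: N2 marks N1=dead -> (dead,v1)
Op 4: N2 marks N1=suspect -> (suspect,v2)
Op 5: N2 marks N2=suspect -> (suspect,v1)
Op 6: N0 marks N2=suspect -> (suspect,v1)
Op 7: gossip N1<->N0 -> N1.N0=(alive,v0) N1.N1=(alive,v0) N1.N2=(suspect,v1) | N0.N0=(alive,v0) N0.N1=(alive,v0) N0.N2=(suspect,v1)
Op 8: N0 marks N0=suspect -> (suspect,v1)
Op 9: gossip N2<->N0 -> N2.N0=(suspect,v1) N2.N1=(suspect,v2) N2.N2=(suspect,v1) | N0.N0=(suspect,v1) N0.N1=(suspect,v2) N0.N2=(suspect,v1)
Op 10: N0 marks N1=suspect -> (suspect,v3)
Op 11: N0 marks N0=dead -> (dead,v2)

Answer: suspect 2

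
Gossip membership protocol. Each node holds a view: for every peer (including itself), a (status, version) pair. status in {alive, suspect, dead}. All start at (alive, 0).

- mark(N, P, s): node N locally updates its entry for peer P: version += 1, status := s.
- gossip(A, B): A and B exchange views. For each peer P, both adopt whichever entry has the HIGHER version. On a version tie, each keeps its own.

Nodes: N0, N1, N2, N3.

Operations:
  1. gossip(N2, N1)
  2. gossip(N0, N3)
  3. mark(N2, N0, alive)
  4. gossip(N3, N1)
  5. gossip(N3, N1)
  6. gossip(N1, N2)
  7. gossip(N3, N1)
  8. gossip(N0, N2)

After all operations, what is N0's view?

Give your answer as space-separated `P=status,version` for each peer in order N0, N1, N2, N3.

Answer: N0=alive,1 N1=alive,0 N2=alive,0 N3=alive,0

Derivation:
Op 1: gossip N2<->N1 -> N2.N0=(alive,v0) N2.N1=(alive,v0) N2.N2=(alive,v0) N2.N3=(alive,v0) | N1.N0=(alive,v0) N1.N1=(alive,v0) N1.N2=(alive,v0) N1.N3=(alive,v0)
Op 2: gossip N0<->N3 -> N0.N0=(alive,v0) N0.N1=(alive,v0) N0.N2=(alive,v0) N0.N3=(alive,v0) | N3.N0=(alive,v0) N3.N1=(alive,v0) N3.N2=(alive,v0) N3.N3=(alive,v0)
Op 3: N2 marks N0=alive -> (alive,v1)
Op 4: gossip N3<->N1 -> N3.N0=(alive,v0) N3.N1=(alive,v0) N3.N2=(alive,v0) N3.N3=(alive,v0) | N1.N0=(alive,v0) N1.N1=(alive,v0) N1.N2=(alive,v0) N1.N3=(alive,v0)
Op 5: gossip N3<->N1 -> N3.N0=(alive,v0) N3.N1=(alive,v0) N3.N2=(alive,v0) N3.N3=(alive,v0) | N1.N0=(alive,v0) N1.N1=(alive,v0) N1.N2=(alive,v0) N1.N3=(alive,v0)
Op 6: gossip N1<->N2 -> N1.N0=(alive,v1) N1.N1=(alive,v0) N1.N2=(alive,v0) N1.N3=(alive,v0) | N2.N0=(alive,v1) N2.N1=(alive,v0) N2.N2=(alive,v0) N2.N3=(alive,v0)
Op 7: gossip N3<->N1 -> N3.N0=(alive,v1) N3.N1=(alive,v0) N3.N2=(alive,v0) N3.N3=(alive,v0) | N1.N0=(alive,v1) N1.N1=(alive,v0) N1.N2=(alive,v0) N1.N3=(alive,v0)
Op 8: gossip N0<->N2 -> N0.N0=(alive,v1) N0.N1=(alive,v0) N0.N2=(alive,v0) N0.N3=(alive,v0) | N2.N0=(alive,v1) N2.N1=(alive,v0) N2.N2=(alive,v0) N2.N3=(alive,v0)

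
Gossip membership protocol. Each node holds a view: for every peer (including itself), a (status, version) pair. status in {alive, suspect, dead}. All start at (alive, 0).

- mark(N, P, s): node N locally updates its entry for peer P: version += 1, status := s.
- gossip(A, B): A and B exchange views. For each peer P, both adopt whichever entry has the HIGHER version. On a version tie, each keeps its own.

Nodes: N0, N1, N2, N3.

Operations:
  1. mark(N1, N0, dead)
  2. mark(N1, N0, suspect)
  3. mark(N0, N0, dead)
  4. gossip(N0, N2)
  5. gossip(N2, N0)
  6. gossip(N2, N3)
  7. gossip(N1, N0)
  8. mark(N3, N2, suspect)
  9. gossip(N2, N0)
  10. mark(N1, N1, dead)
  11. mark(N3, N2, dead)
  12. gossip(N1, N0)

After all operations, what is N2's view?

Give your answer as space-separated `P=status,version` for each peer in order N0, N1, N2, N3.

Op 1: N1 marks N0=dead -> (dead,v1)
Op 2: N1 marks N0=suspect -> (suspect,v2)
Op 3: N0 marks N0=dead -> (dead,v1)
Op 4: gossip N0<->N2 -> N0.N0=(dead,v1) N0.N1=(alive,v0) N0.N2=(alive,v0) N0.N3=(alive,v0) | N2.N0=(dead,v1) N2.N1=(alive,v0) N2.N2=(alive,v0) N2.N3=(alive,v0)
Op 5: gossip N2<->N0 -> N2.N0=(dead,v1) N2.N1=(alive,v0) N2.N2=(alive,v0) N2.N3=(alive,v0) | N0.N0=(dead,v1) N0.N1=(alive,v0) N0.N2=(alive,v0) N0.N3=(alive,v0)
Op 6: gossip N2<->N3 -> N2.N0=(dead,v1) N2.N1=(alive,v0) N2.N2=(alive,v0) N2.N3=(alive,v0) | N3.N0=(dead,v1) N3.N1=(alive,v0) N3.N2=(alive,v0) N3.N3=(alive,v0)
Op 7: gossip N1<->N0 -> N1.N0=(suspect,v2) N1.N1=(alive,v0) N1.N2=(alive,v0) N1.N3=(alive,v0) | N0.N0=(suspect,v2) N0.N1=(alive,v0) N0.N2=(alive,v0) N0.N3=(alive,v0)
Op 8: N3 marks N2=suspect -> (suspect,v1)
Op 9: gossip N2<->N0 -> N2.N0=(suspect,v2) N2.N1=(alive,v0) N2.N2=(alive,v0) N2.N3=(alive,v0) | N0.N0=(suspect,v2) N0.N1=(alive,v0) N0.N2=(alive,v0) N0.N3=(alive,v0)
Op 10: N1 marks N1=dead -> (dead,v1)
Op 11: N3 marks N2=dead -> (dead,v2)
Op 12: gossip N1<->N0 -> N1.N0=(suspect,v2) N1.N1=(dead,v1) N1.N2=(alive,v0) N1.N3=(alive,v0) | N0.N0=(suspect,v2) N0.N1=(dead,v1) N0.N2=(alive,v0) N0.N3=(alive,v0)

Answer: N0=suspect,2 N1=alive,0 N2=alive,0 N3=alive,0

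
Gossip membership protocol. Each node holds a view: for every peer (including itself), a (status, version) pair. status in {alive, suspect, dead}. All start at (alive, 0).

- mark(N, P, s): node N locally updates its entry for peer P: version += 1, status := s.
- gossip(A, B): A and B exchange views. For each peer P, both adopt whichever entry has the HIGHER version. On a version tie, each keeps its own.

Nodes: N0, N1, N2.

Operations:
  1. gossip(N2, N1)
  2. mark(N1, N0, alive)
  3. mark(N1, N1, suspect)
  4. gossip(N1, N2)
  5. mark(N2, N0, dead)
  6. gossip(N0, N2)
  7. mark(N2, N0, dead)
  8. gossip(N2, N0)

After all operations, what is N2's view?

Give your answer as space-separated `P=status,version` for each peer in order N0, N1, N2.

Answer: N0=dead,3 N1=suspect,1 N2=alive,0

Derivation:
Op 1: gossip N2<->N1 -> N2.N0=(alive,v0) N2.N1=(alive,v0) N2.N2=(alive,v0) | N1.N0=(alive,v0) N1.N1=(alive,v0) N1.N2=(alive,v0)
Op 2: N1 marks N0=alive -> (alive,v1)
Op 3: N1 marks N1=suspect -> (suspect,v1)
Op 4: gossip N1<->N2 -> N1.N0=(alive,v1) N1.N1=(suspect,v1) N1.N2=(alive,v0) | N2.N0=(alive,v1) N2.N1=(suspect,v1) N2.N2=(alive,v0)
Op 5: N2 marks N0=dead -> (dead,v2)
Op 6: gossip N0<->N2 -> N0.N0=(dead,v2) N0.N1=(suspect,v1) N0.N2=(alive,v0) | N2.N0=(dead,v2) N2.N1=(suspect,v1) N2.N2=(alive,v0)
Op 7: N2 marks N0=dead -> (dead,v3)
Op 8: gossip N2<->N0 -> N2.N0=(dead,v3) N2.N1=(suspect,v1) N2.N2=(alive,v0) | N0.N0=(dead,v3) N0.N1=(suspect,v1) N0.N2=(alive,v0)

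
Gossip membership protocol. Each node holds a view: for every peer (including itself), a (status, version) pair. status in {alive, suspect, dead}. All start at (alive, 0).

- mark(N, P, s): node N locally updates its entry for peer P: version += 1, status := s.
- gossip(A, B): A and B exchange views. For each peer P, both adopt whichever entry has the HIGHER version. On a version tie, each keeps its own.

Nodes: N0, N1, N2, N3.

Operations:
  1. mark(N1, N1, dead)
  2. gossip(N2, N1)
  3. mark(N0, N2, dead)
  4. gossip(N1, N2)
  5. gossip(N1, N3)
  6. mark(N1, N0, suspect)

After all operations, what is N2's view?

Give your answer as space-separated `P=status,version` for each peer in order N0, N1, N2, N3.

Answer: N0=alive,0 N1=dead,1 N2=alive,0 N3=alive,0

Derivation:
Op 1: N1 marks N1=dead -> (dead,v1)
Op 2: gossip N2<->N1 -> N2.N0=(alive,v0) N2.N1=(dead,v1) N2.N2=(alive,v0) N2.N3=(alive,v0) | N1.N0=(alive,v0) N1.N1=(dead,v1) N1.N2=(alive,v0) N1.N3=(alive,v0)
Op 3: N0 marks N2=dead -> (dead,v1)
Op 4: gossip N1<->N2 -> N1.N0=(alive,v0) N1.N1=(dead,v1) N1.N2=(alive,v0) N1.N3=(alive,v0) | N2.N0=(alive,v0) N2.N1=(dead,v1) N2.N2=(alive,v0) N2.N3=(alive,v0)
Op 5: gossip N1<->N3 -> N1.N0=(alive,v0) N1.N1=(dead,v1) N1.N2=(alive,v0) N1.N3=(alive,v0) | N3.N0=(alive,v0) N3.N1=(dead,v1) N3.N2=(alive,v0) N3.N3=(alive,v0)
Op 6: N1 marks N0=suspect -> (suspect,v1)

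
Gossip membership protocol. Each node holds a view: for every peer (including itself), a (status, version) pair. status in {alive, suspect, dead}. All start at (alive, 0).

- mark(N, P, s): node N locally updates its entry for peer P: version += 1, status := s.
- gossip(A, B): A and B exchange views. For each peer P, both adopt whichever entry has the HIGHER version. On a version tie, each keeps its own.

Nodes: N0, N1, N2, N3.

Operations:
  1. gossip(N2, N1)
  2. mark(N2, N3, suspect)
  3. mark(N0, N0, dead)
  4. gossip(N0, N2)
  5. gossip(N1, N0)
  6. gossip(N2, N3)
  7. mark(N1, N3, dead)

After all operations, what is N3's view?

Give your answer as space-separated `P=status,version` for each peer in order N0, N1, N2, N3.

Answer: N0=dead,1 N1=alive,0 N2=alive,0 N3=suspect,1

Derivation:
Op 1: gossip N2<->N1 -> N2.N0=(alive,v0) N2.N1=(alive,v0) N2.N2=(alive,v0) N2.N3=(alive,v0) | N1.N0=(alive,v0) N1.N1=(alive,v0) N1.N2=(alive,v0) N1.N3=(alive,v0)
Op 2: N2 marks N3=suspect -> (suspect,v1)
Op 3: N0 marks N0=dead -> (dead,v1)
Op 4: gossip N0<->N2 -> N0.N0=(dead,v1) N0.N1=(alive,v0) N0.N2=(alive,v0) N0.N3=(suspect,v1) | N2.N0=(dead,v1) N2.N1=(alive,v0) N2.N2=(alive,v0) N2.N3=(suspect,v1)
Op 5: gossip N1<->N0 -> N1.N0=(dead,v1) N1.N1=(alive,v0) N1.N2=(alive,v0) N1.N3=(suspect,v1) | N0.N0=(dead,v1) N0.N1=(alive,v0) N0.N2=(alive,v0) N0.N3=(suspect,v1)
Op 6: gossip N2<->N3 -> N2.N0=(dead,v1) N2.N1=(alive,v0) N2.N2=(alive,v0) N2.N3=(suspect,v1) | N3.N0=(dead,v1) N3.N1=(alive,v0) N3.N2=(alive,v0) N3.N3=(suspect,v1)
Op 7: N1 marks N3=dead -> (dead,v2)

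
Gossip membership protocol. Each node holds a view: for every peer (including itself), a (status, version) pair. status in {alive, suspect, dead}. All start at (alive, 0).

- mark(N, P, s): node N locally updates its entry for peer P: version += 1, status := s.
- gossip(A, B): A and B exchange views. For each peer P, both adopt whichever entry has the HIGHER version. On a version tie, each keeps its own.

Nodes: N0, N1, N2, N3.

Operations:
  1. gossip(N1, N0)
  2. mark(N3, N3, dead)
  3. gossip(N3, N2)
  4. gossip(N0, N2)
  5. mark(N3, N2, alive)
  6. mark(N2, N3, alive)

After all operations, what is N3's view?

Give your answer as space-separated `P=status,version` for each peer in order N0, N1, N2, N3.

Op 1: gossip N1<->N0 -> N1.N0=(alive,v0) N1.N1=(alive,v0) N1.N2=(alive,v0) N1.N3=(alive,v0) | N0.N0=(alive,v0) N0.N1=(alive,v0) N0.N2=(alive,v0) N0.N3=(alive,v0)
Op 2: N3 marks N3=dead -> (dead,v1)
Op 3: gossip N3<->N2 -> N3.N0=(alive,v0) N3.N1=(alive,v0) N3.N2=(alive,v0) N3.N3=(dead,v1) | N2.N0=(alive,v0) N2.N1=(alive,v0) N2.N2=(alive,v0) N2.N3=(dead,v1)
Op 4: gossip N0<->N2 -> N0.N0=(alive,v0) N0.N1=(alive,v0) N0.N2=(alive,v0) N0.N3=(dead,v1) | N2.N0=(alive,v0) N2.N1=(alive,v0) N2.N2=(alive,v0) N2.N3=(dead,v1)
Op 5: N3 marks N2=alive -> (alive,v1)
Op 6: N2 marks N3=alive -> (alive,v2)

Answer: N0=alive,0 N1=alive,0 N2=alive,1 N3=dead,1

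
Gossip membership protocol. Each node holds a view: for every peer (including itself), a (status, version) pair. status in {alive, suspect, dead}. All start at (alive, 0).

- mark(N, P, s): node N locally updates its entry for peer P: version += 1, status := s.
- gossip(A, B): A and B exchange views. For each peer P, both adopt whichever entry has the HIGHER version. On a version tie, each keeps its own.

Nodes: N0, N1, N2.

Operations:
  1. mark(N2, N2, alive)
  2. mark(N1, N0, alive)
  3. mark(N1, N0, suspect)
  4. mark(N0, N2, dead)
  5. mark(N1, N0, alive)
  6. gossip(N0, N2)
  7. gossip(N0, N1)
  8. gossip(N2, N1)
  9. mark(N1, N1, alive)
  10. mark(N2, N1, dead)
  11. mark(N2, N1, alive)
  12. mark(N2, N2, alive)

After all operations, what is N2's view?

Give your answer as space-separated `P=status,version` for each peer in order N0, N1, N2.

Op 1: N2 marks N2=alive -> (alive,v1)
Op 2: N1 marks N0=alive -> (alive,v1)
Op 3: N1 marks N0=suspect -> (suspect,v2)
Op 4: N0 marks N2=dead -> (dead,v1)
Op 5: N1 marks N0=alive -> (alive,v3)
Op 6: gossip N0<->N2 -> N0.N0=(alive,v0) N0.N1=(alive,v0) N0.N2=(dead,v1) | N2.N0=(alive,v0) N2.N1=(alive,v0) N2.N2=(alive,v1)
Op 7: gossip N0<->N1 -> N0.N0=(alive,v3) N0.N1=(alive,v0) N0.N2=(dead,v1) | N1.N0=(alive,v3) N1.N1=(alive,v0) N1.N2=(dead,v1)
Op 8: gossip N2<->N1 -> N2.N0=(alive,v3) N2.N1=(alive,v0) N2.N2=(alive,v1) | N1.N0=(alive,v3) N1.N1=(alive,v0) N1.N2=(dead,v1)
Op 9: N1 marks N1=alive -> (alive,v1)
Op 10: N2 marks N1=dead -> (dead,v1)
Op 11: N2 marks N1=alive -> (alive,v2)
Op 12: N2 marks N2=alive -> (alive,v2)

Answer: N0=alive,3 N1=alive,2 N2=alive,2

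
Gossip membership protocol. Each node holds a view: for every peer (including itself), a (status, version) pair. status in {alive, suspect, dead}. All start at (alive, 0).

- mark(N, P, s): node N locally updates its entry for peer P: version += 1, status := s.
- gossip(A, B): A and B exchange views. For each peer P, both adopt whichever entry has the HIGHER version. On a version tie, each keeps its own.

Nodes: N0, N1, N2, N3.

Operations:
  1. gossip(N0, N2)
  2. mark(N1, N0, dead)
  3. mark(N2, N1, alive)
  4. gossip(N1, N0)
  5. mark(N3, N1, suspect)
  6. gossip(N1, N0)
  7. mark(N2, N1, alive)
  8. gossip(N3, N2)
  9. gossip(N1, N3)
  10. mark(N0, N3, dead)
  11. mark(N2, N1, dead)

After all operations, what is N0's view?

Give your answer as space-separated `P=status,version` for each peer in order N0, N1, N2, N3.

Answer: N0=dead,1 N1=alive,0 N2=alive,0 N3=dead,1

Derivation:
Op 1: gossip N0<->N2 -> N0.N0=(alive,v0) N0.N1=(alive,v0) N0.N2=(alive,v0) N0.N3=(alive,v0) | N2.N0=(alive,v0) N2.N1=(alive,v0) N2.N2=(alive,v0) N2.N3=(alive,v0)
Op 2: N1 marks N0=dead -> (dead,v1)
Op 3: N2 marks N1=alive -> (alive,v1)
Op 4: gossip N1<->N0 -> N1.N0=(dead,v1) N1.N1=(alive,v0) N1.N2=(alive,v0) N1.N3=(alive,v0) | N0.N0=(dead,v1) N0.N1=(alive,v0) N0.N2=(alive,v0) N0.N3=(alive,v0)
Op 5: N3 marks N1=suspect -> (suspect,v1)
Op 6: gossip N1<->N0 -> N1.N0=(dead,v1) N1.N1=(alive,v0) N1.N2=(alive,v0) N1.N3=(alive,v0) | N0.N0=(dead,v1) N0.N1=(alive,v0) N0.N2=(alive,v0) N0.N3=(alive,v0)
Op 7: N2 marks N1=alive -> (alive,v2)
Op 8: gossip N3<->N2 -> N3.N0=(alive,v0) N3.N1=(alive,v2) N3.N2=(alive,v0) N3.N3=(alive,v0) | N2.N0=(alive,v0) N2.N1=(alive,v2) N2.N2=(alive,v0) N2.N3=(alive,v0)
Op 9: gossip N1<->N3 -> N1.N0=(dead,v1) N1.N1=(alive,v2) N1.N2=(alive,v0) N1.N3=(alive,v0) | N3.N0=(dead,v1) N3.N1=(alive,v2) N3.N2=(alive,v0) N3.N3=(alive,v0)
Op 10: N0 marks N3=dead -> (dead,v1)
Op 11: N2 marks N1=dead -> (dead,v3)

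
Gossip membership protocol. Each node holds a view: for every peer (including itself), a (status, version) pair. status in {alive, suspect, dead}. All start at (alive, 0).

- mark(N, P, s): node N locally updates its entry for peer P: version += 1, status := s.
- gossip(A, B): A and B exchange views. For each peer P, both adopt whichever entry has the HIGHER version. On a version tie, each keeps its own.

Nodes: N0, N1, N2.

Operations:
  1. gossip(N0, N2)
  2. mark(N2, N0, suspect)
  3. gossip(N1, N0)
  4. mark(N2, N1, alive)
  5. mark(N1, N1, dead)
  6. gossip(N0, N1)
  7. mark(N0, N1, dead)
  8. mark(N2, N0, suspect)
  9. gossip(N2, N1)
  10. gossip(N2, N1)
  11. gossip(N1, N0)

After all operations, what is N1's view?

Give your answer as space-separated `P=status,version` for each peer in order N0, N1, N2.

Op 1: gossip N0<->N2 -> N0.N0=(alive,v0) N0.N1=(alive,v0) N0.N2=(alive,v0) | N2.N0=(alive,v0) N2.N1=(alive,v0) N2.N2=(alive,v0)
Op 2: N2 marks N0=suspect -> (suspect,v1)
Op 3: gossip N1<->N0 -> N1.N0=(alive,v0) N1.N1=(alive,v0) N1.N2=(alive,v0) | N0.N0=(alive,v0) N0.N1=(alive,v0) N0.N2=(alive,v0)
Op 4: N2 marks N1=alive -> (alive,v1)
Op 5: N1 marks N1=dead -> (dead,v1)
Op 6: gossip N0<->N1 -> N0.N0=(alive,v0) N0.N1=(dead,v1) N0.N2=(alive,v0) | N1.N0=(alive,v0) N1.N1=(dead,v1) N1.N2=(alive,v0)
Op 7: N0 marks N1=dead -> (dead,v2)
Op 8: N2 marks N0=suspect -> (suspect,v2)
Op 9: gossip N2<->N1 -> N2.N0=(suspect,v2) N2.N1=(alive,v1) N2.N2=(alive,v0) | N1.N0=(suspect,v2) N1.N1=(dead,v1) N1.N2=(alive,v0)
Op 10: gossip N2<->N1 -> N2.N0=(suspect,v2) N2.N1=(alive,v1) N2.N2=(alive,v0) | N1.N0=(suspect,v2) N1.N1=(dead,v1) N1.N2=(alive,v0)
Op 11: gossip N1<->N0 -> N1.N0=(suspect,v2) N1.N1=(dead,v2) N1.N2=(alive,v0) | N0.N0=(suspect,v2) N0.N1=(dead,v2) N0.N2=(alive,v0)

Answer: N0=suspect,2 N1=dead,2 N2=alive,0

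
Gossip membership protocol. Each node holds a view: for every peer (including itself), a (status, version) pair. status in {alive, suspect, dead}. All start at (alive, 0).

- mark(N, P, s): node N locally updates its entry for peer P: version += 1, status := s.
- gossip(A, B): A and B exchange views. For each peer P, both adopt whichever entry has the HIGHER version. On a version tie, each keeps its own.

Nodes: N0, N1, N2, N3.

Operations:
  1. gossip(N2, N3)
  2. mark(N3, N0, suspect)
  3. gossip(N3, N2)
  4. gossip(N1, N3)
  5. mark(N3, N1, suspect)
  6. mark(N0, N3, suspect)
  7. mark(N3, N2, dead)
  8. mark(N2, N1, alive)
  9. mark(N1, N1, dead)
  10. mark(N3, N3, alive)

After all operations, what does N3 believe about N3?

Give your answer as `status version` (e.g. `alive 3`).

Op 1: gossip N2<->N3 -> N2.N0=(alive,v0) N2.N1=(alive,v0) N2.N2=(alive,v0) N2.N3=(alive,v0) | N3.N0=(alive,v0) N3.N1=(alive,v0) N3.N2=(alive,v0) N3.N3=(alive,v0)
Op 2: N3 marks N0=suspect -> (suspect,v1)
Op 3: gossip N3<->N2 -> N3.N0=(suspect,v1) N3.N1=(alive,v0) N3.N2=(alive,v0) N3.N3=(alive,v0) | N2.N0=(suspect,v1) N2.N1=(alive,v0) N2.N2=(alive,v0) N2.N3=(alive,v0)
Op 4: gossip N1<->N3 -> N1.N0=(suspect,v1) N1.N1=(alive,v0) N1.N2=(alive,v0) N1.N3=(alive,v0) | N3.N0=(suspect,v1) N3.N1=(alive,v0) N3.N2=(alive,v0) N3.N3=(alive,v0)
Op 5: N3 marks N1=suspect -> (suspect,v1)
Op 6: N0 marks N3=suspect -> (suspect,v1)
Op 7: N3 marks N2=dead -> (dead,v1)
Op 8: N2 marks N1=alive -> (alive,v1)
Op 9: N1 marks N1=dead -> (dead,v1)
Op 10: N3 marks N3=alive -> (alive,v1)

Answer: alive 1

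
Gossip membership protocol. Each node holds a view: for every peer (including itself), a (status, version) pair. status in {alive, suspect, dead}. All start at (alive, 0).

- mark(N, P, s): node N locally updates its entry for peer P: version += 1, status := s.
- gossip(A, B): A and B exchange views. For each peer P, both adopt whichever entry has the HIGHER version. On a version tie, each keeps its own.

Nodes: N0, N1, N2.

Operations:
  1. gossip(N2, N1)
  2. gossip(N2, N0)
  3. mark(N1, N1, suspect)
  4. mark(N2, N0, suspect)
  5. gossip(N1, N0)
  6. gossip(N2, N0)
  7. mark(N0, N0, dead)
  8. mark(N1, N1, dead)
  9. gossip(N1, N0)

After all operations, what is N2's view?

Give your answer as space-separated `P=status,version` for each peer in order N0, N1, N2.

Op 1: gossip N2<->N1 -> N2.N0=(alive,v0) N2.N1=(alive,v0) N2.N2=(alive,v0) | N1.N0=(alive,v0) N1.N1=(alive,v0) N1.N2=(alive,v0)
Op 2: gossip N2<->N0 -> N2.N0=(alive,v0) N2.N1=(alive,v0) N2.N2=(alive,v0) | N0.N0=(alive,v0) N0.N1=(alive,v0) N0.N2=(alive,v0)
Op 3: N1 marks N1=suspect -> (suspect,v1)
Op 4: N2 marks N0=suspect -> (suspect,v1)
Op 5: gossip N1<->N0 -> N1.N0=(alive,v0) N1.N1=(suspect,v1) N1.N2=(alive,v0) | N0.N0=(alive,v0) N0.N1=(suspect,v1) N0.N2=(alive,v0)
Op 6: gossip N2<->N0 -> N2.N0=(suspect,v1) N2.N1=(suspect,v1) N2.N2=(alive,v0) | N0.N0=(suspect,v1) N0.N1=(suspect,v1) N0.N2=(alive,v0)
Op 7: N0 marks N0=dead -> (dead,v2)
Op 8: N1 marks N1=dead -> (dead,v2)
Op 9: gossip N1<->N0 -> N1.N0=(dead,v2) N1.N1=(dead,v2) N1.N2=(alive,v0) | N0.N0=(dead,v2) N0.N1=(dead,v2) N0.N2=(alive,v0)

Answer: N0=suspect,1 N1=suspect,1 N2=alive,0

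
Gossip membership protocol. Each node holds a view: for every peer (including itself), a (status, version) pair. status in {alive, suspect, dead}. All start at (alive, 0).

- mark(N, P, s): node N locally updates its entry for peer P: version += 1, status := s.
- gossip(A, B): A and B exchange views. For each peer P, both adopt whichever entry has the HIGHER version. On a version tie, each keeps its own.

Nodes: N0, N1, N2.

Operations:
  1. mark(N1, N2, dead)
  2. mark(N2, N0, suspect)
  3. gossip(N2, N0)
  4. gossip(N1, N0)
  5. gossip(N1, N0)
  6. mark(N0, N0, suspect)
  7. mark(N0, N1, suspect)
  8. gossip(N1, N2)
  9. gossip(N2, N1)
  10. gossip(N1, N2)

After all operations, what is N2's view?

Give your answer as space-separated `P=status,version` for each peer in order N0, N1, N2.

Op 1: N1 marks N2=dead -> (dead,v1)
Op 2: N2 marks N0=suspect -> (suspect,v1)
Op 3: gossip N2<->N0 -> N2.N0=(suspect,v1) N2.N1=(alive,v0) N2.N2=(alive,v0) | N0.N0=(suspect,v1) N0.N1=(alive,v0) N0.N2=(alive,v0)
Op 4: gossip N1<->N0 -> N1.N0=(suspect,v1) N1.N1=(alive,v0) N1.N2=(dead,v1) | N0.N0=(suspect,v1) N0.N1=(alive,v0) N0.N2=(dead,v1)
Op 5: gossip N1<->N0 -> N1.N0=(suspect,v1) N1.N1=(alive,v0) N1.N2=(dead,v1) | N0.N0=(suspect,v1) N0.N1=(alive,v0) N0.N2=(dead,v1)
Op 6: N0 marks N0=suspect -> (suspect,v2)
Op 7: N0 marks N1=suspect -> (suspect,v1)
Op 8: gossip N1<->N2 -> N1.N0=(suspect,v1) N1.N1=(alive,v0) N1.N2=(dead,v1) | N2.N0=(suspect,v1) N2.N1=(alive,v0) N2.N2=(dead,v1)
Op 9: gossip N2<->N1 -> N2.N0=(suspect,v1) N2.N1=(alive,v0) N2.N2=(dead,v1) | N1.N0=(suspect,v1) N1.N1=(alive,v0) N1.N2=(dead,v1)
Op 10: gossip N1<->N2 -> N1.N0=(suspect,v1) N1.N1=(alive,v0) N1.N2=(dead,v1) | N2.N0=(suspect,v1) N2.N1=(alive,v0) N2.N2=(dead,v1)

Answer: N0=suspect,1 N1=alive,0 N2=dead,1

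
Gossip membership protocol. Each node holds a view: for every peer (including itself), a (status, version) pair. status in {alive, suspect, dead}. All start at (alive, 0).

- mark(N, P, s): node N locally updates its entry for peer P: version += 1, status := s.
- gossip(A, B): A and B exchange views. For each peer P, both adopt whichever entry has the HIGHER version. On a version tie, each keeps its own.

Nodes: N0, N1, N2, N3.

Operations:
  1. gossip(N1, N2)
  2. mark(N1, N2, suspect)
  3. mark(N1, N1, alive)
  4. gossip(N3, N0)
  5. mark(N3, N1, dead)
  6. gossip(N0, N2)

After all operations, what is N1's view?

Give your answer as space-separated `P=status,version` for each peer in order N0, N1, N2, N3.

Op 1: gossip N1<->N2 -> N1.N0=(alive,v0) N1.N1=(alive,v0) N1.N2=(alive,v0) N1.N3=(alive,v0) | N2.N0=(alive,v0) N2.N1=(alive,v0) N2.N2=(alive,v0) N2.N3=(alive,v0)
Op 2: N1 marks N2=suspect -> (suspect,v1)
Op 3: N1 marks N1=alive -> (alive,v1)
Op 4: gossip N3<->N0 -> N3.N0=(alive,v0) N3.N1=(alive,v0) N3.N2=(alive,v0) N3.N3=(alive,v0) | N0.N0=(alive,v0) N0.N1=(alive,v0) N0.N2=(alive,v0) N0.N3=(alive,v0)
Op 5: N3 marks N1=dead -> (dead,v1)
Op 6: gossip N0<->N2 -> N0.N0=(alive,v0) N0.N1=(alive,v0) N0.N2=(alive,v0) N0.N3=(alive,v0) | N2.N0=(alive,v0) N2.N1=(alive,v0) N2.N2=(alive,v0) N2.N3=(alive,v0)

Answer: N0=alive,0 N1=alive,1 N2=suspect,1 N3=alive,0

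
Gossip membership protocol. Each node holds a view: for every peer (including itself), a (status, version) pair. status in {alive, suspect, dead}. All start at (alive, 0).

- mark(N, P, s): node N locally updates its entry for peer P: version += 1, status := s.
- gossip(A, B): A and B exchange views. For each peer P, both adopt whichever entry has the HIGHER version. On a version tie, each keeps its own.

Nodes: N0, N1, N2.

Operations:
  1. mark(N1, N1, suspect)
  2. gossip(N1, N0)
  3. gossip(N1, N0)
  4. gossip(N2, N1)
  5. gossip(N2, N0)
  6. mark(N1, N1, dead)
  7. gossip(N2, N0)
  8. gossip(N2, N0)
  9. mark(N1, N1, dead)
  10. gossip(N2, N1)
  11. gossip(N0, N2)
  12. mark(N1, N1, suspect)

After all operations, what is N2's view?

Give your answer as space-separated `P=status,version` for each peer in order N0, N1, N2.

Answer: N0=alive,0 N1=dead,3 N2=alive,0

Derivation:
Op 1: N1 marks N1=suspect -> (suspect,v1)
Op 2: gossip N1<->N0 -> N1.N0=(alive,v0) N1.N1=(suspect,v1) N1.N2=(alive,v0) | N0.N0=(alive,v0) N0.N1=(suspect,v1) N0.N2=(alive,v0)
Op 3: gossip N1<->N0 -> N1.N0=(alive,v0) N1.N1=(suspect,v1) N1.N2=(alive,v0) | N0.N0=(alive,v0) N0.N1=(suspect,v1) N0.N2=(alive,v0)
Op 4: gossip N2<->N1 -> N2.N0=(alive,v0) N2.N1=(suspect,v1) N2.N2=(alive,v0) | N1.N0=(alive,v0) N1.N1=(suspect,v1) N1.N2=(alive,v0)
Op 5: gossip N2<->N0 -> N2.N0=(alive,v0) N2.N1=(suspect,v1) N2.N2=(alive,v0) | N0.N0=(alive,v0) N0.N1=(suspect,v1) N0.N2=(alive,v0)
Op 6: N1 marks N1=dead -> (dead,v2)
Op 7: gossip N2<->N0 -> N2.N0=(alive,v0) N2.N1=(suspect,v1) N2.N2=(alive,v0) | N0.N0=(alive,v0) N0.N1=(suspect,v1) N0.N2=(alive,v0)
Op 8: gossip N2<->N0 -> N2.N0=(alive,v0) N2.N1=(suspect,v1) N2.N2=(alive,v0) | N0.N0=(alive,v0) N0.N1=(suspect,v1) N0.N2=(alive,v0)
Op 9: N1 marks N1=dead -> (dead,v3)
Op 10: gossip N2<->N1 -> N2.N0=(alive,v0) N2.N1=(dead,v3) N2.N2=(alive,v0) | N1.N0=(alive,v0) N1.N1=(dead,v3) N1.N2=(alive,v0)
Op 11: gossip N0<->N2 -> N0.N0=(alive,v0) N0.N1=(dead,v3) N0.N2=(alive,v0) | N2.N0=(alive,v0) N2.N1=(dead,v3) N2.N2=(alive,v0)
Op 12: N1 marks N1=suspect -> (suspect,v4)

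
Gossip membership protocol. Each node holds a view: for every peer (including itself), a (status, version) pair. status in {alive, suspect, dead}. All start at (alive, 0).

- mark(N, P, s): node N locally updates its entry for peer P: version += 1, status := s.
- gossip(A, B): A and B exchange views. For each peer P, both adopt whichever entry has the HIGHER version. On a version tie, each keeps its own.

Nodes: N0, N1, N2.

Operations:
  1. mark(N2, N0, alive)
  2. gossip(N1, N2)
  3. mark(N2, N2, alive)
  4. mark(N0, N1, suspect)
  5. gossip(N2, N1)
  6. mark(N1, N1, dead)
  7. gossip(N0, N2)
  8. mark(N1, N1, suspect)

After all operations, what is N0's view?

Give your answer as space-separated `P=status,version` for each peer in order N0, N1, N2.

Op 1: N2 marks N0=alive -> (alive,v1)
Op 2: gossip N1<->N2 -> N1.N0=(alive,v1) N1.N1=(alive,v0) N1.N2=(alive,v0) | N2.N0=(alive,v1) N2.N1=(alive,v0) N2.N2=(alive,v0)
Op 3: N2 marks N2=alive -> (alive,v1)
Op 4: N0 marks N1=suspect -> (suspect,v1)
Op 5: gossip N2<->N1 -> N2.N0=(alive,v1) N2.N1=(alive,v0) N2.N2=(alive,v1) | N1.N0=(alive,v1) N1.N1=(alive,v0) N1.N2=(alive,v1)
Op 6: N1 marks N1=dead -> (dead,v1)
Op 7: gossip N0<->N2 -> N0.N0=(alive,v1) N0.N1=(suspect,v1) N0.N2=(alive,v1) | N2.N0=(alive,v1) N2.N1=(suspect,v1) N2.N2=(alive,v1)
Op 8: N1 marks N1=suspect -> (suspect,v2)

Answer: N0=alive,1 N1=suspect,1 N2=alive,1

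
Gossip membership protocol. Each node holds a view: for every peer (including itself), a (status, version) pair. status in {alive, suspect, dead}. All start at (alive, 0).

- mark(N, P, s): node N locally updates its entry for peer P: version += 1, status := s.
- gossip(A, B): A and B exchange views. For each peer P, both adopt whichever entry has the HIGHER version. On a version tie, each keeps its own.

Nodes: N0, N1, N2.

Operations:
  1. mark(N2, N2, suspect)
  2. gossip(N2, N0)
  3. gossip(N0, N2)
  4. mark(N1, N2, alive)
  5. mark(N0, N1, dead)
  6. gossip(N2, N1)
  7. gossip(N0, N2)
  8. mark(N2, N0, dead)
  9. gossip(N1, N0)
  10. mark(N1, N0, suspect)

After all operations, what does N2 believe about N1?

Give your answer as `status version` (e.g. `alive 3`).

Op 1: N2 marks N2=suspect -> (suspect,v1)
Op 2: gossip N2<->N0 -> N2.N0=(alive,v0) N2.N1=(alive,v0) N2.N2=(suspect,v1) | N0.N0=(alive,v0) N0.N1=(alive,v0) N0.N2=(suspect,v1)
Op 3: gossip N0<->N2 -> N0.N0=(alive,v0) N0.N1=(alive,v0) N0.N2=(suspect,v1) | N2.N0=(alive,v0) N2.N1=(alive,v0) N2.N2=(suspect,v1)
Op 4: N1 marks N2=alive -> (alive,v1)
Op 5: N0 marks N1=dead -> (dead,v1)
Op 6: gossip N2<->N1 -> N2.N0=(alive,v0) N2.N1=(alive,v0) N2.N2=(suspect,v1) | N1.N0=(alive,v0) N1.N1=(alive,v0) N1.N2=(alive,v1)
Op 7: gossip N0<->N2 -> N0.N0=(alive,v0) N0.N1=(dead,v1) N0.N2=(suspect,v1) | N2.N0=(alive,v0) N2.N1=(dead,v1) N2.N2=(suspect,v1)
Op 8: N2 marks N0=dead -> (dead,v1)
Op 9: gossip N1<->N0 -> N1.N0=(alive,v0) N1.N1=(dead,v1) N1.N2=(alive,v1) | N0.N0=(alive,v0) N0.N1=(dead,v1) N0.N2=(suspect,v1)
Op 10: N1 marks N0=suspect -> (suspect,v1)

Answer: dead 1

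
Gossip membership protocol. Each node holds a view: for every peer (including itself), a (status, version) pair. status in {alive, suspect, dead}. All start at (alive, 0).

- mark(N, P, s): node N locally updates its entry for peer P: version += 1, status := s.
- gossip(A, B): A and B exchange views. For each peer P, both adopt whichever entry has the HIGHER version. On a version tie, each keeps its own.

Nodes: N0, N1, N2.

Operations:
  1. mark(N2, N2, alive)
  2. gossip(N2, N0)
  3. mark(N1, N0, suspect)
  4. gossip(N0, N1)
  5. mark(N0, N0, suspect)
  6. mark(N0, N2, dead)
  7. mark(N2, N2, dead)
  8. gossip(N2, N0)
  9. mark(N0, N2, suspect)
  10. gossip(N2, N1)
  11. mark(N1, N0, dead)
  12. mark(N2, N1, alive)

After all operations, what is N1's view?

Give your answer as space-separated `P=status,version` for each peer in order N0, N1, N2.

Answer: N0=dead,3 N1=alive,0 N2=dead,2

Derivation:
Op 1: N2 marks N2=alive -> (alive,v1)
Op 2: gossip N2<->N0 -> N2.N0=(alive,v0) N2.N1=(alive,v0) N2.N2=(alive,v1) | N0.N0=(alive,v0) N0.N1=(alive,v0) N0.N2=(alive,v1)
Op 3: N1 marks N0=suspect -> (suspect,v1)
Op 4: gossip N0<->N1 -> N0.N0=(suspect,v1) N0.N1=(alive,v0) N0.N2=(alive,v1) | N1.N0=(suspect,v1) N1.N1=(alive,v0) N1.N2=(alive,v1)
Op 5: N0 marks N0=suspect -> (suspect,v2)
Op 6: N0 marks N2=dead -> (dead,v2)
Op 7: N2 marks N2=dead -> (dead,v2)
Op 8: gossip N2<->N0 -> N2.N0=(suspect,v2) N2.N1=(alive,v0) N2.N2=(dead,v2) | N0.N0=(suspect,v2) N0.N1=(alive,v0) N0.N2=(dead,v2)
Op 9: N0 marks N2=suspect -> (suspect,v3)
Op 10: gossip N2<->N1 -> N2.N0=(suspect,v2) N2.N1=(alive,v0) N2.N2=(dead,v2) | N1.N0=(suspect,v2) N1.N1=(alive,v0) N1.N2=(dead,v2)
Op 11: N1 marks N0=dead -> (dead,v3)
Op 12: N2 marks N1=alive -> (alive,v1)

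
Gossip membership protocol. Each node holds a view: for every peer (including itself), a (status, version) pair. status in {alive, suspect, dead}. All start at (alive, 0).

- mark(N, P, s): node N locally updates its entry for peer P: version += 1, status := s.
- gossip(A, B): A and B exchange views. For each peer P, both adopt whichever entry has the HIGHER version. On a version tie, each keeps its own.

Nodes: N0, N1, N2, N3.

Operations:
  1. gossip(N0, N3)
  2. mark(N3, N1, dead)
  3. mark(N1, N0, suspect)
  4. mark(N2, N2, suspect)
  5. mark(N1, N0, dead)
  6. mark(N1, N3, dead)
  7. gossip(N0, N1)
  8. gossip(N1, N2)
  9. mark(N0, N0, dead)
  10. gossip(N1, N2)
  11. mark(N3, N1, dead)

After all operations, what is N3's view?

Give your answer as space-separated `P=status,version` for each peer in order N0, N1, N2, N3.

Op 1: gossip N0<->N3 -> N0.N0=(alive,v0) N0.N1=(alive,v0) N0.N2=(alive,v0) N0.N3=(alive,v0) | N3.N0=(alive,v0) N3.N1=(alive,v0) N3.N2=(alive,v0) N3.N3=(alive,v0)
Op 2: N3 marks N1=dead -> (dead,v1)
Op 3: N1 marks N0=suspect -> (suspect,v1)
Op 4: N2 marks N2=suspect -> (suspect,v1)
Op 5: N1 marks N0=dead -> (dead,v2)
Op 6: N1 marks N3=dead -> (dead,v1)
Op 7: gossip N0<->N1 -> N0.N0=(dead,v2) N0.N1=(alive,v0) N0.N2=(alive,v0) N0.N3=(dead,v1) | N1.N0=(dead,v2) N1.N1=(alive,v0) N1.N2=(alive,v0) N1.N3=(dead,v1)
Op 8: gossip N1<->N2 -> N1.N0=(dead,v2) N1.N1=(alive,v0) N1.N2=(suspect,v1) N1.N3=(dead,v1) | N2.N0=(dead,v2) N2.N1=(alive,v0) N2.N2=(suspect,v1) N2.N3=(dead,v1)
Op 9: N0 marks N0=dead -> (dead,v3)
Op 10: gossip N1<->N2 -> N1.N0=(dead,v2) N1.N1=(alive,v0) N1.N2=(suspect,v1) N1.N3=(dead,v1) | N2.N0=(dead,v2) N2.N1=(alive,v0) N2.N2=(suspect,v1) N2.N3=(dead,v1)
Op 11: N3 marks N1=dead -> (dead,v2)

Answer: N0=alive,0 N1=dead,2 N2=alive,0 N3=alive,0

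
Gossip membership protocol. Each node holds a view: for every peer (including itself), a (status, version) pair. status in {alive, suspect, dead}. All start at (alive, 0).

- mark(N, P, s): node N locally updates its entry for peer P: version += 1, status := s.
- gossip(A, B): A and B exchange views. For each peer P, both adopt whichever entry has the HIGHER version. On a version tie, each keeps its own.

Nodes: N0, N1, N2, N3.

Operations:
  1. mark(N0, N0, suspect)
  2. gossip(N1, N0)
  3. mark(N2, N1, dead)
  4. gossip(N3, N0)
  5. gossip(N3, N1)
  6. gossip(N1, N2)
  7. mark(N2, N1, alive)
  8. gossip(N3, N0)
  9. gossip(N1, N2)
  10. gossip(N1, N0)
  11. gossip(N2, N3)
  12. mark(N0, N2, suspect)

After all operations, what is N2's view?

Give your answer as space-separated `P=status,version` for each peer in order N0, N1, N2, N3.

Op 1: N0 marks N0=suspect -> (suspect,v1)
Op 2: gossip N1<->N0 -> N1.N0=(suspect,v1) N1.N1=(alive,v0) N1.N2=(alive,v0) N1.N3=(alive,v0) | N0.N0=(suspect,v1) N0.N1=(alive,v0) N0.N2=(alive,v0) N0.N3=(alive,v0)
Op 3: N2 marks N1=dead -> (dead,v1)
Op 4: gossip N3<->N0 -> N3.N0=(suspect,v1) N3.N1=(alive,v0) N3.N2=(alive,v0) N3.N3=(alive,v0) | N0.N0=(suspect,v1) N0.N1=(alive,v0) N0.N2=(alive,v0) N0.N3=(alive,v0)
Op 5: gossip N3<->N1 -> N3.N0=(suspect,v1) N3.N1=(alive,v0) N3.N2=(alive,v0) N3.N3=(alive,v0) | N1.N0=(suspect,v1) N1.N1=(alive,v0) N1.N2=(alive,v0) N1.N3=(alive,v0)
Op 6: gossip N1<->N2 -> N1.N0=(suspect,v1) N1.N1=(dead,v1) N1.N2=(alive,v0) N1.N3=(alive,v0) | N2.N0=(suspect,v1) N2.N1=(dead,v1) N2.N2=(alive,v0) N2.N3=(alive,v0)
Op 7: N2 marks N1=alive -> (alive,v2)
Op 8: gossip N3<->N0 -> N3.N0=(suspect,v1) N3.N1=(alive,v0) N3.N2=(alive,v0) N3.N3=(alive,v0) | N0.N0=(suspect,v1) N0.N1=(alive,v0) N0.N2=(alive,v0) N0.N3=(alive,v0)
Op 9: gossip N1<->N2 -> N1.N0=(suspect,v1) N1.N1=(alive,v2) N1.N2=(alive,v0) N1.N3=(alive,v0) | N2.N0=(suspect,v1) N2.N1=(alive,v2) N2.N2=(alive,v0) N2.N3=(alive,v0)
Op 10: gossip N1<->N0 -> N1.N0=(suspect,v1) N1.N1=(alive,v2) N1.N2=(alive,v0) N1.N3=(alive,v0) | N0.N0=(suspect,v1) N0.N1=(alive,v2) N0.N2=(alive,v0) N0.N3=(alive,v0)
Op 11: gossip N2<->N3 -> N2.N0=(suspect,v1) N2.N1=(alive,v2) N2.N2=(alive,v0) N2.N3=(alive,v0) | N3.N0=(suspect,v1) N3.N1=(alive,v2) N3.N2=(alive,v0) N3.N3=(alive,v0)
Op 12: N0 marks N2=suspect -> (suspect,v1)

Answer: N0=suspect,1 N1=alive,2 N2=alive,0 N3=alive,0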